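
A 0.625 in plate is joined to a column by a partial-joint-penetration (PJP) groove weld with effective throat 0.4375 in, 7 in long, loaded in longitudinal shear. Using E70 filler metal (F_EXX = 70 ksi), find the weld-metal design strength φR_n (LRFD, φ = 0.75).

Effective throat (given) t_e = 0.4375 in.
A_we = 0.4375 × 7 = 3.062 in².
F_nw = 0.6 F_EXX = 42 ksi.
φR_n = 0.75 × 42 × 3.062 = 96.47 kips.

φR_n ≈ 96.5 kips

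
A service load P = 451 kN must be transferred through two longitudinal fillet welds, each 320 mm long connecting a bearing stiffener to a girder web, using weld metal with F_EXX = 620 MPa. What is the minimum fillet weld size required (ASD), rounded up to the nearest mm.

w = 6 mm

Total weld length L = 640 mm.
Required throat t_e = P × Ω / (0.6 F_EXX × L) = 451 × 2.0 / (0.6 × 620 × 640 × 10⁻³) = 3.789 mm.
Required leg w = t_e / 0.707 = 5.359 mm → use 6 mm.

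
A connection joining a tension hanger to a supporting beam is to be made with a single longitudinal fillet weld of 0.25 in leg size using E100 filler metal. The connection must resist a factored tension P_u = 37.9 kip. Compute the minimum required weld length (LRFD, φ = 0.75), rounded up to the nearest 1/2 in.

L = 5 in

E100XX → F_EXX = 100 ksi.
Throat t_e = 0.707 × 0.25 = 0.1767 in.
φr_n = 0.75 × 0.6 × 100 × 0.1767 = 7.954 kip/in.
L_req = P_u / φr_n = 37.9 / 7.954 = 4.765 in total.
Round up → use L = 5 in.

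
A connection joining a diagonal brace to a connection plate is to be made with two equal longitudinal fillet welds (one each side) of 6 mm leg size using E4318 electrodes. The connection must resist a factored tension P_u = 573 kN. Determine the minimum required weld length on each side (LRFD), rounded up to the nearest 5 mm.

L = 350 mm on each side

E43XX → F_EXX = 430 MPa.
Throat t_e = 0.707 × 6 = 4.242 mm.
φr_n = 0.75 × 0.6 × 430 × 4.242 × 10⁻³ = 0.8208 kN/mm.
L_req = P_u / φr_n = 573 / 0.8208 = 698.1 mm total.
Per side: 698.1 / 2 = 349 mm.
Round up → use L = 350 mm on each side.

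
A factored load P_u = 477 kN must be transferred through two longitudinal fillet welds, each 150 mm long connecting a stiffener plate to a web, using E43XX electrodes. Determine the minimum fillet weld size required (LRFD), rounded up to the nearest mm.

w = 12 mm

E43XX → F_EXX = 430 MPa.
Total weld length L = 300 mm.
Required throat t_e = P_u / (φ × 0.6 F_EXX × L) = 477 / (0.75 × 0.6 × 430 × 300 × 10⁻³) = 8.217 mm.
Required leg w = t_e / 0.707 = 11.62 mm → use 12 mm.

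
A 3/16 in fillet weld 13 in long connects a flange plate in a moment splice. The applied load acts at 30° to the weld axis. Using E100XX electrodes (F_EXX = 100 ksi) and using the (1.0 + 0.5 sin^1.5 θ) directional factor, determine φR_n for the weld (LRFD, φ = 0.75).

φR_n ≈ 91.3 kips

t_e = 0.707 × 0.1875 = 0.1326 in; A_we = 0.1326 × 13 = 1.723 in².
Directional factor: 1.0 + 0.5 sin^1.5(30°) = 1.177.
F_nw = 0.6 × 100 × 1.177 = 70.61 ksi.
φR_n = 0.75 × 70.61 × 1.723 = 91.26 kips.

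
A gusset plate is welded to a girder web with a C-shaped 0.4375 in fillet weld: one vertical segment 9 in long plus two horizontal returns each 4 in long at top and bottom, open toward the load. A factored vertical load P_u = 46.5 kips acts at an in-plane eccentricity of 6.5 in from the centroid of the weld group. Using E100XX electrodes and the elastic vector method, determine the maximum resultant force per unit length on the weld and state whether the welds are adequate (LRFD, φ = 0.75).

E100XX → F_EXX = 100 ksi.
Total weld length L_w = 17 in. Treat welds as unit-width lines.
Centroid: x̄ = 2×4×2 / 17 = 0.9412 in from the vertical weld.
Polar moment about centroid: J = I_x + I_y = [9³/12 + 2×4×4.5²] + [9×0.9412² + 2(4³/12 + 4×1.059²)] = 250.4 in³.
Direct shear f_v = P/L_w = 46.5 / 17 = 2.735 kip/in (vertical).
Torsion M = P·e = 46.5 × 6.5 = 302.25 kip·in.
Critical point at (x, y) = (3.059, 4.5) from centroid. f_tx = M·y/J = 5.433 kip/in; f_ty = M·x/J = 3.693 kip/in.
Resultant f_max = √[f_tx² + (f_v + f_ty)²] = √[5.433² + (2.735 + 3.693)²] = 8.416 kip/in.
Capacity per unit length: φr_n = 0.75 × 0.6 × 100 × (0.707 × 0.4375) = 13.92 kip/in.
8.416 ≤ 13.92 → adequate.

f_max ≈ 8.42 kip/in; adequate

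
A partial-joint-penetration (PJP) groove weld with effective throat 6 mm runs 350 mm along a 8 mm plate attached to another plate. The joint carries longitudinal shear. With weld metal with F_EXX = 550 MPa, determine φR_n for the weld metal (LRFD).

Effective throat (given) t_e = 6 mm.
A_we = 6 × 350 = 2100 mm².
F_nw = 0.6 F_EXX = 330 MPa.
φR_n = 0.75 × 330 × 2100 × 10⁻³ = 519.8 kN.

φR_n ≈ 520 kN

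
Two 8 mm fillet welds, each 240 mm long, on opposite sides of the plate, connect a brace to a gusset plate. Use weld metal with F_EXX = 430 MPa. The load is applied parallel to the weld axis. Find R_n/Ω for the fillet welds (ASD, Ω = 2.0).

R_n/Ω ≈ 350 kN

Effective throat t_e = 0.707 × 8 = 5.656 mm.
Total length L = 480 mm; A_we = 5.656 × 480 = 2715 mm².
F_nw = 0.6 F_EXX = 0.6 × 430 = 258 MPa.
R_n = 258 × 2715 × 10⁻³ = 700.4 kN; R_n/Ω = 700.4/2.0 = 350.2 kN.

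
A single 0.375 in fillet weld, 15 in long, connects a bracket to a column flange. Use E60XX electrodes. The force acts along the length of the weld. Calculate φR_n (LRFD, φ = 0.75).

E60XX → F_EXX = 60 ksi.
Effective throat t_e = 0.707 × 0.375 = 0.2651 in.
Total length L = 15 in; A_we = 0.2651 × 15 = 3.977 in².
F_nw = 0.6 F_EXX = 0.6 × 60 = 36 ksi.
φR_n = 0.75 × 36 × 3.977 = 107.4 kips.

φR_n ≈ 107 kips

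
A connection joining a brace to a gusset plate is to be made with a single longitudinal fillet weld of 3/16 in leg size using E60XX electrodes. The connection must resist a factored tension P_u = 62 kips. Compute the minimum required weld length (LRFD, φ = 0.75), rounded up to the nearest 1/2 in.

E60XX → F_EXX = 60 ksi.
Throat t_e = 0.707 × 0.1875 = 0.1326 in.
φr_n = 0.75 × 0.6 × 60 × 0.1326 = 3.579 kips/in.
L_req = P_u / φr_n = 62 / 3.579 = 17.32 in total.
Round up → use L = 17.5 in.

L = 17.5 in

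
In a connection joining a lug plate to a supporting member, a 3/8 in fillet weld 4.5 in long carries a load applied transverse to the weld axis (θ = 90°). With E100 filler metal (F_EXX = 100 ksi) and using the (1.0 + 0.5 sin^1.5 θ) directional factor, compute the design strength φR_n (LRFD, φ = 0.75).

φR_n ≈ 80.5 kip

t_e = 0.707 × 0.375 = 0.2651 in; A_we = 0.2651 × 4.5 = 1.193 in².
Directional factor: 1.0 + 0.5 sin^1.5(90°) = 1.5.
F_nw = 0.6 × 100 × 1.5 = 90 ksi.
φR_n = 0.75 × 90 × 1.193 = 80.53 kip.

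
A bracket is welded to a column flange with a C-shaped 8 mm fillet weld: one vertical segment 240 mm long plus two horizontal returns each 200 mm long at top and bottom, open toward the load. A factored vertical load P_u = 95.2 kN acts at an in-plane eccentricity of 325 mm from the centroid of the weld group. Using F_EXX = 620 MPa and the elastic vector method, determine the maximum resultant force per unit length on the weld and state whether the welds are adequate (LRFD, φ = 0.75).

f_max ≈ 698 N/mm; adequate

Total weld length L_w = 640 mm. Treat welds as unit-width lines.
Centroid: x̄ = 2×200×100 / 640 = 62.5 mm from the vertical weld.
Polar moment about centroid: J = I_x + I_y = [240³/12 + 2×200×120²] + [240×62.5² + 2(200³/12 + 200×37.5²)] = 9745000 mm³.
Direct shear f_v = P/L_w = 95.2×10³ / 640 = 148.8 N/mm (vertical).
Torsion M = P·e = 95.2×10³ × 325 = 30940000 N·mm.
Critical point at (x, y) = (137.5, 120) from centroid. f_tx = M·y/J = 381 N/mm; f_ty = M·x/J = 436.5 N/mm.
Resultant f_max = √[f_tx² + (f_v + f_ty)²] = √[381² + (148.8 + 436.5)²] = 698.4 N/mm.
Capacity per unit length: φr_n = 0.75 × 0.6 × 620 × (0.707 × 8) = 1578 N/mm.
698.4 ≤ 1578 → adequate.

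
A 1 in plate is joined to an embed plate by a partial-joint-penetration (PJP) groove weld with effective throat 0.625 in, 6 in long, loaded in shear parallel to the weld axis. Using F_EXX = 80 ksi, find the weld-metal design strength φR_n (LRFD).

φR_n ≈ 135 kips

Effective throat (given) t_e = 0.625 in.
A_we = 0.625 × 6 = 3.75 in².
F_nw = 0.6 F_EXX = 48 ksi.
φR_n = 0.75 × 48 × 3.75 = 135 kips.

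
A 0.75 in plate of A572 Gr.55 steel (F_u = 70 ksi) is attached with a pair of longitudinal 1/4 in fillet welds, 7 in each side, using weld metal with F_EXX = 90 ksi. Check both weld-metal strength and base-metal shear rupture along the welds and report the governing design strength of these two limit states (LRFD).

t_e = 0.707 × 0.25 = 0.1767 in; L = 14 in.
Weld metal: φR_n = 0.75 × 0.6 × 90 × 0.1767 × 14 = 100.2 kip.
Base metal (shear rupture): φR_n = 0.75 × 0.6 × 70 × 0.75 × 14 = 330.8 kip.
Governing: weld metal.

φR_n ≈ 100 kip (weld metal governs)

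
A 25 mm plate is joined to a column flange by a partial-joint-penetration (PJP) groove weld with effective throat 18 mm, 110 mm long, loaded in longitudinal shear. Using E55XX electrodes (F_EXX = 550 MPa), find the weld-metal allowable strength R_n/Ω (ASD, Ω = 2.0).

Effective throat (given) t_e = 18 mm.
A_we = 18 × 110 = 1980 mm².
F_nw = 0.6 F_EXX = 330 MPa.
R_n/Ω = (330 × 1980) / 2.0 × 10⁻³ = 326.7 kN.

R_n/Ω ≈ 327 kN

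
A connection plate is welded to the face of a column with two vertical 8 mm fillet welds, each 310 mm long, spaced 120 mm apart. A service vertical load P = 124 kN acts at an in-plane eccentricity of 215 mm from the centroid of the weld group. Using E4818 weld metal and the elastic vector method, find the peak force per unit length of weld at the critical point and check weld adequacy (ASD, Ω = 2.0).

f_max ≈ 713 N/mm; adequate

E48XX → F_EXX = 480 MPa.
Total weld length L_w = 620 mm. Treat welds as unit-width lines.
Polar moment about centroid: J = 2[d³/12 + d(b/2)²] = 2[310³/12 + 310×60²] = 7197000 mm³.
Direct shear f_v = P/L_w = 124×10³ / 620 = 200 N/mm (vertical).
Torsion M = P·e = 124×10³ × 215 = 26660000 N·mm.
Critical point at (x, y) = (60, 155) from centroid. f_tx = M·y/J = 574.2 N/mm; f_ty = M·x/J = 222.3 N/mm.
Resultant f_max = √[f_tx² + (f_v + f_ty)²] = √[574.2² + (200 + 222.3)²] = 712.7 N/mm.
Capacity per unit length: r_n/Ω = (1/2.0) × 0.6 × 480 × (0.707 × 8) = 814.5 N/mm.
712.7 ≤ 814.5 → adequate.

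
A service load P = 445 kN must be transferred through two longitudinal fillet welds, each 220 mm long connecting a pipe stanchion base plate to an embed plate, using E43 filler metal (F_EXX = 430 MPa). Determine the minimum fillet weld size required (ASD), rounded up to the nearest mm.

w = 12 mm

Total weld length L = 440 mm.
Required throat t_e = P × Ω / (0.6 F_EXX × L) = 445 × 2.0 / (0.6 × 430 × 440 × 10⁻³) = 7.84 mm.
Required leg w = t_e / 0.707 = 11.09 mm → use 12 mm.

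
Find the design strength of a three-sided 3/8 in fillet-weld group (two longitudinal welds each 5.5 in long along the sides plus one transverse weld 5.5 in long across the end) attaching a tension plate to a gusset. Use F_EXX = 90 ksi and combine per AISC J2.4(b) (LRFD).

φR_n ≈ 189 kips

t_e = 0.707 × 0.375 = 0.2651 in.
R_nwl = 0.6 × 90 × 0.2651 × 11 = 157.5 kips (longitudinal, 2 welds).
R_nwt = 0.6 × 90 × 0.2651 × 5.5 = 78.74 kips (transverse, base value).
(i) R_nwl + R_nwt = 236.2 kips; (ii) 0.85 R_nwl + 1.5 R_nwt = 252 kips.
R_n = max = 252 kips [governs: (ii)]; φR_n = 189 kips.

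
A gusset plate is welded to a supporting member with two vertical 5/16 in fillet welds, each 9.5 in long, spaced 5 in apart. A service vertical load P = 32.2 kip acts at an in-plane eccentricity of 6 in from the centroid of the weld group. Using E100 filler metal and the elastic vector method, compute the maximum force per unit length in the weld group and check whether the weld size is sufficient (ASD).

f_max ≈ 4.98 kip/in; adequate

E100XX → F_EXX = 100 ksi.
Total weld length L_w = 19 in. Treat welds as unit-width lines.
Polar moment about centroid: J = 2[d³/12 + d(b/2)²] = 2[9.5³/12 + 9.5×2.5²] = 261.6 in³.
Direct shear f_v = P/L_w = 32.2 / 19 = 1.695 kip/in (vertical).
Torsion M = P·e = 32.2 × 6 = 193.2 kip·in.
Critical point at (x, y) = (2.5, 4.75) from centroid. f_tx = M·y/J = 3.507 kip/in; f_ty = M·x/J = 1.846 kip/in.
Resultant f_max = √[f_tx² + (f_v + f_ty)²] = √[3.507² + (1.695 + 1.846)²] = 4.984 kip/in.
Capacity per unit length: r_n/Ω = (1/2.0) × 0.6 × 100 × (0.707 × 0.3125) = 6.628 kip/in.
4.984 ≤ 6.628 → adequate.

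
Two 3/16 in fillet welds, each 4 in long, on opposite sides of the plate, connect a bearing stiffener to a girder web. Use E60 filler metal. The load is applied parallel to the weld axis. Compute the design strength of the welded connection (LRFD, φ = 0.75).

φR_n ≈ 28.6 kip

E60XX → F_EXX = 60 ksi.
Effective throat t_e = 0.707 × 0.1875 = 0.1326 in.
Total length L = 8 in; A_we = 0.1326 × 8 = 1.06 in².
F_nw = 0.6 F_EXX = 0.6 × 60 = 36 ksi.
φR_n = 0.75 × 36 × 1.06 = 28.63 kip.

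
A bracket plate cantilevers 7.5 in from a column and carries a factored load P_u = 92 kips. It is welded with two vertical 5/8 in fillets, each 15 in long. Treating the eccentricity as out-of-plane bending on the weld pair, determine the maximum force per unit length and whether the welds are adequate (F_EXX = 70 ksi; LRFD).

L_w = 2 × 15 = 30 in; section modulus (unit throat) S = 2 × L²/6 = 75 in².
Direct shear f_v = P/L_w = 92/30 = 3.067 kip/in.
Moment M = P × e = 92 × 7.5 = 690 kip·in; bending f_b = M/S = 9.2 kip/in.
f_max = √(f_v² + f_b²) = √(3.067² + 9.2²) = 9.698 kip/in.
φr_n = 0.75 × 0.6 × 70 × (0.707 × 0.625) = 13.92 kip/in → adequate.

f_max ≈ 9.7 kip/in; adequate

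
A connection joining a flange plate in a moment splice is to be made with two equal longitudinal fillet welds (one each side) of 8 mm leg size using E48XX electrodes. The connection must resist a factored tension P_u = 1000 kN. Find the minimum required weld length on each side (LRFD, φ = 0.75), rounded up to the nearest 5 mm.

E48XX → F_EXX = 480 MPa.
Throat t_e = 0.707 × 8 = 5.656 mm.
φr_n = 0.75 × 0.6 × 480 × 5.656 × 10⁻³ = 1.222 kN/mm.
L_req = P_u / φr_n = 1000 / 1.222 = 818.5 mm total.
Per side: 818.5 / 2 = 409.3 mm.
Round up → use L = 410 mm on each side.

L = 410 mm on each side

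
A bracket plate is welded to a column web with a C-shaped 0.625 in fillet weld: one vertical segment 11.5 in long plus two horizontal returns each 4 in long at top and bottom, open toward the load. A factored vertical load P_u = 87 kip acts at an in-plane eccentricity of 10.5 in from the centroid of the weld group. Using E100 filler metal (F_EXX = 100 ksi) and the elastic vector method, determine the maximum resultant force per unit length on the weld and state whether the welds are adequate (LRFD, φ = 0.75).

Total weld length L_w = 19.5 in. Treat welds as unit-width lines.
Centroid: x̄ = 2×4×2 / 19.5 = 0.8205 in from the vertical weld.
Polar moment about centroid: J = I_x + I_y = [11.5³/12 + 2×4×5.75²] + [11.5×0.8205² + 2(4³/12 + 4×1.179²)] = 420.8 in³.
Direct shear f_v = P/L_w = 87 / 19.5 = 4.462 kip/in (vertical).
Torsion M = P·e = 87 × 10.5 = 913.5 kip·in.
Critical point at (x, y) = (3.179, 5.75) from centroid. f_tx = M·y/J = 12.48 kip/in; f_ty = M·x/J = 6.903 kip/in.
Resultant f_max = √[f_tx² + (f_v + f_ty)²] = √[12.48² + (4.462 + 6.903)²] = 16.88 kip/in.
Capacity per unit length: φr_n = 0.75 × 0.6 × 100 × (0.707 × 0.625) = 19.88 kip/in.
16.88 ≤ 19.88 → adequate.

f_max ≈ 16.9 kip/in; adequate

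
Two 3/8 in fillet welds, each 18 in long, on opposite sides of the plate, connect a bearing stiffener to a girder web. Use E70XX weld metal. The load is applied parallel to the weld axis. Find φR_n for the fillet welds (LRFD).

E70XX → F_EXX = 70 ksi.
Effective throat t_e = 0.707 × 0.375 = 0.2651 in.
Total length L = 36 in; A_we = 0.2651 × 36 = 9.544 in².
F_nw = 0.6 F_EXX = 0.6 × 70 = 42 ksi.
φR_n = 0.75 × 42 × 9.544 = 300.7 kip.

φR_n ≈ 301 kip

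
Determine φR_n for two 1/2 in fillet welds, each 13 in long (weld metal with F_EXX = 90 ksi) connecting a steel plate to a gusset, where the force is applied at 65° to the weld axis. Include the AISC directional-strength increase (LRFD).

t_e = 0.707 × 0.5 = 0.3535 in; A_we = 0.3535 × 26 = 9.191 in².
Directional factor: 1.0 + 0.5 sin^1.5(65°) = 1.431.
F_nw = 0.6 × 90 × 1.431 = 77.3 ksi.
φR_n = 0.75 × 77.3 × 9.191 = 532.8 kip.

φR_n ≈ 533 kip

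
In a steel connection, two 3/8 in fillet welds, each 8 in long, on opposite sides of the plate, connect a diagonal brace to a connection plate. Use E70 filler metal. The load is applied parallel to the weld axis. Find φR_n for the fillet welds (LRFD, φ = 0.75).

E70XX → F_EXX = 70 ksi.
Effective throat t_e = 0.707 × 0.375 = 0.2651 in.
Total length L = 16 in; A_we = 0.2651 × 16 = 4.242 in².
F_nw = 0.6 F_EXX = 0.6 × 70 = 42 ksi.
φR_n = 0.75 × 42 × 4.242 = 133.6 kips.

φR_n ≈ 134 kips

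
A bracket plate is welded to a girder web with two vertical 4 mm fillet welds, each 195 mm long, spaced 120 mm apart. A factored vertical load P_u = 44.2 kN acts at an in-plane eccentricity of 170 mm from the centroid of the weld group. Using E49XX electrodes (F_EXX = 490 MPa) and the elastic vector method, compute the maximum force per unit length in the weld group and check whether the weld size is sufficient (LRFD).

f_max ≈ 397 N/mm; adequate

Total weld length L_w = 390 mm. Treat welds as unit-width lines.
Polar moment about centroid: J = 2[d³/12 + d(b/2)²] = 2[195³/12 + 195×60²] = 2640000 mm³.
Direct shear f_v = P/L_w = 44.2×10³ / 390 = 113.3 N/mm (vertical).
Torsion M = P·e = 44.2×10³ × 170 = 7514000 N·mm.
Critical point at (x, y) = (60, 97.5) from centroid. f_tx = M·y/J = 277.5 N/mm; f_ty = M·x/J = 170.8 N/mm.
Resultant f_max = √[f_tx² + (f_v + f_ty)²] = √[277.5² + (113.3 + 170.8)²] = 397.2 N/mm.
Capacity per unit length: φr_n = 0.75 × 0.6 × 490 × (0.707 × 4) = 623.6 N/mm.
397.2 ≤ 623.6 → adequate.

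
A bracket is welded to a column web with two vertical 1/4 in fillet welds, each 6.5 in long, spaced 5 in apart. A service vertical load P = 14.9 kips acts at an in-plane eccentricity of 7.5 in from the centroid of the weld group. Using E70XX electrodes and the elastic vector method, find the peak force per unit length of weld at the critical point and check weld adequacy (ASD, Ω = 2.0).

E70XX → F_EXX = 70 ksi.
Total weld length L_w = 13 in. Treat welds as unit-width lines.
Polar moment about centroid: J = 2[d³/12 + d(b/2)²] = 2[6.5³/12 + 6.5×2.5²] = 127 in³.
Direct shear f_v = P/L_w = 14.9 / 13 = 1.146 kip/in (vertical).
Torsion M = P·e = 14.9 × 7.5 = 111.75 kip·in.
Critical point at (x, y) = (2.5, 3.25) from centroid. f_tx = M·y/J = 2.859 kip/in; f_ty = M·x/J = 2.199 kip/in.
Resultant f_max = √[f_tx² + (f_v + f_ty)²] = √[2.859² + (1.146 + 2.199)²] = 4.401 kip/in.
Capacity per unit length: r_n/Ω = (1/2.0) × 0.6 × 70 × (0.707 × 0.25) = 3.712 kip/in.
4.401 > 3.712 → NOT adequate.

f_max ≈ 4.4 kip/in; NOT adequate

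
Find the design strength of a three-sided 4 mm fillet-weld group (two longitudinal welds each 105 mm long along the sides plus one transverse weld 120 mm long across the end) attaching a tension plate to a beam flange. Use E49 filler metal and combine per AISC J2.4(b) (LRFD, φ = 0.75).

φR_n ≈ 224 kN

E49XX → F_EXX = 490 MPa.
t_e = 0.707 × 4 = 2.828 mm.
R_nwl = 0.6 × 490 × 2.828 × 210 × 10⁻³ = 174.6 kN (longitudinal, 2 welds).
R_nwt = 0.6 × 490 × 2.828 × 120 × 10⁻³ = 99.77 kN (transverse, base value).
(i) R_nwl + R_nwt = 274.4 kN; (ii) 0.85 R_nwl + 1.5 R_nwt = 298.1 kN.
R_n = max = 298.1 kN [governs: (ii)]; φR_n = 223.6 kN.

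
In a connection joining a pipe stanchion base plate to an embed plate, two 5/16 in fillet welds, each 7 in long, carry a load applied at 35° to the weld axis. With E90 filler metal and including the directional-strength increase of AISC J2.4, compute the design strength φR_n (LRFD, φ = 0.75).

φR_n ≈ 152 kip

E90XX → F_EXX = 90 ksi.
t_e = 0.707 × 0.3125 = 0.2209 in; A_we = 0.2209 × 14 = 3.093 in².
Directional factor: 1.0 + 0.5 sin^1.5(35°) = 1.217.
F_nw = 0.6 × 90 × 1.217 = 65.73 ksi.
φR_n = 0.75 × 65.73 × 3.093 = 152.5 kip.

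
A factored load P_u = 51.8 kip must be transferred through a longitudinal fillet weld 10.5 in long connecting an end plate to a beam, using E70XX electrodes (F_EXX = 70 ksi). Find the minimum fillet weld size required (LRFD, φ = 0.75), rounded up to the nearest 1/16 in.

w = 1/4 in

Total weld length L = 10.5 in.
Required throat t_e = P_u / (φ × 0.6 F_EXX × L) = 51.8 / (0.75 × 0.6 × 70 × 10.5) = 0.1566 in.
Required leg w = t_e / 0.707 = 0.2215 in → use 1/4 in.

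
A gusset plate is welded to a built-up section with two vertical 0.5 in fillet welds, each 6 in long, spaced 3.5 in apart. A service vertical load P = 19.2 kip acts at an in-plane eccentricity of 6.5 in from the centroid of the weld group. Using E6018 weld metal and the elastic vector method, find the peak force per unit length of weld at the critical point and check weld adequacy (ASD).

E60XX → F_EXX = 60 ksi.
Total weld length L_w = 12 in. Treat welds as unit-width lines.
Polar moment about centroid: J = 2[d³/12 + d(b/2)²] = 2[6³/12 + 6×1.75²] = 72.75 in³.
Direct shear f_v = P/L_w = 19.2 / 12 = 1.6 kip/in (vertical).
Torsion M = P·e = 19.2 × 6.5 = 124.8 kip·in.
Critical point at (x, y) = (1.75, 3) from centroid. f_tx = M·y/J = 5.146 kip/in; f_ty = M·x/J = 3.002 kip/in.
Resultant f_max = √[f_tx² + (f_v + f_ty)²] = √[5.146² + (1.6 + 3.002)²] = 6.904 kip/in.
Capacity per unit length: r_n/Ω = (1/2.0) × 0.6 × 60 × (0.707 × 0.5) = 6.363 kip/in.
6.904 > 6.363 → NOT adequate.

f_max ≈ 6.9 kip/in; NOT adequate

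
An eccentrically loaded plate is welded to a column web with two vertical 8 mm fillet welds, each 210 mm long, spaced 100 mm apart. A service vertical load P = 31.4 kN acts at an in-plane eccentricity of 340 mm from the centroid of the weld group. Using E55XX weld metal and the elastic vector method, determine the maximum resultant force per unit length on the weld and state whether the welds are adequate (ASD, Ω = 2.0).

f_max ≈ 515 N/mm; adequate

E55XX → F_EXX = 550 MPa.
Total weld length L_w = 420 mm. Treat welds as unit-width lines.
Polar moment about centroid: J = 2[d³/12 + d(b/2)²] = 2[210³/12 + 210×50²] = 2594000 mm³.
Direct shear f_v = P/L_w = 31.4×10³ / 420 = 74.76 N/mm (vertical).
Torsion M = P·e = 31.4×10³ × 340 = 10676000 N·mm.
Critical point at (x, y) = (50, 105) from centroid. f_tx = M·y/J = 432.2 N/mm; f_ty = M·x/J = 205.8 N/mm.
Resultant f_max = √[f_tx² + (f_v + f_ty)²] = √[432.2² + (74.76 + 205.8)²] = 515.3 N/mm.
Capacity per unit length: r_n/Ω = (1/2.0) × 0.6 × 550 × (0.707 × 8) = 933.2 N/mm.
515.3 ≤ 933.2 → adequate.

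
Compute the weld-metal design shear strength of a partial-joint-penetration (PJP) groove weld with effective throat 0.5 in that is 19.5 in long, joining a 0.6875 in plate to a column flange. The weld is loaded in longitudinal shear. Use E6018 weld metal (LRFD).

φR_n ≈ 263 kips

E60XX → F_EXX = 60 ksi.
Effective throat (given) t_e = 0.5 in.
A_we = 0.5 × 19.5 = 9.75 in².
F_nw = 0.6 F_EXX = 36 ksi.
φR_n = 0.75 × 36 × 9.75 = 263.2 kips.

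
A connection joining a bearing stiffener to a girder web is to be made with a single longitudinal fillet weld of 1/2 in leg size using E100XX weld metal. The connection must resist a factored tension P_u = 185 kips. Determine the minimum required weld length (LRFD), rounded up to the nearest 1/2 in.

E100XX → F_EXX = 100 ksi.
Throat t_e = 0.707 × 0.5 = 0.3535 in.
φr_n = 0.75 × 0.6 × 100 × 0.3535 = 15.91 kips/in.
L_req = P_u / φr_n = 185 / 15.91 = 11.63 in total.
Round up → use L = 12 in.

L = 12 in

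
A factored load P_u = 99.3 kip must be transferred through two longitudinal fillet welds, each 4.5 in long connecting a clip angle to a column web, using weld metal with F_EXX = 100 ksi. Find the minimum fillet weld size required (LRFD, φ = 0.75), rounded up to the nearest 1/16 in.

w = 3/8 in

Total weld length L = 9 in.
Required throat t_e = P_u / (φ × 0.6 F_EXX × L) = 99.3 / (0.75 × 0.6 × 100 × 9) = 0.2452 in.
Required leg w = t_e / 0.707 = 0.3468 in → use 3/8 in.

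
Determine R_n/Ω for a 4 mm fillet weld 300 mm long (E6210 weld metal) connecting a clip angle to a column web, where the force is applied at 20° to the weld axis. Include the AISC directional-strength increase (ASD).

R_n/Ω ≈ 174 kN

E62XX → F_EXX = 620 MPa.
t_e = 0.707 × 4 = 2.828 mm; A_we = 2.828 × 300 = 848.4 mm².
Directional factor: 1.0 + 0.5 sin^1.5(20°) = 1.1.
F_nw = 0.6 × 620 × 1.1 = 409.2 MPa.
R_n/Ω = (409.2 × 848.4) / 2.0 × 10⁻³ = 173.6 kN.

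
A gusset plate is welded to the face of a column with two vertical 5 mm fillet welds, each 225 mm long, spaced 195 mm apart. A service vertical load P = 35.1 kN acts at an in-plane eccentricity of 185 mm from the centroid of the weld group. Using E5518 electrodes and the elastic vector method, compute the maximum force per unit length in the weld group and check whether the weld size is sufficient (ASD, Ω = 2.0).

f_max ≈ 216 N/mm; adequate

E55XX → F_EXX = 550 MPa.
Total weld length L_w = 450 mm. Treat welds as unit-width lines.
Polar moment about centroid: J = 2[d³/12 + d(b/2)²] = 2[225³/12 + 225×97.5²] = 6176000 mm³.
Direct shear f_v = P/L_w = 35.1×10³ / 450 = 78 N/mm (vertical).
Torsion M = P·e = 35.1×10³ × 185 = 6493500 N·mm.
Critical point at (x, y) = (97.5, 112.5) from centroid. f_tx = M·y/J = 118.3 N/mm; f_ty = M·x/J = 102.5 N/mm.
Resultant f_max = √[f_tx² + (f_v + f_ty)²] = √[118.3² + (78 + 102.5)²] = 215.8 N/mm.
Capacity per unit length: r_n/Ω = (1/2.0) × 0.6 × 550 × (0.707 × 5) = 583.3 N/mm.
215.8 ≤ 583.3 → adequate.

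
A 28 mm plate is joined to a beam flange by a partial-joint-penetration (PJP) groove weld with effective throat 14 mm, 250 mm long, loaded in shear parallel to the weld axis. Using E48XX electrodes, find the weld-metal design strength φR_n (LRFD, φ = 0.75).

φR_n ≈ 756 kN

E48XX → F_EXX = 480 MPa.
Effective throat (given) t_e = 14 mm.
A_we = 14 × 250 = 3500 mm².
F_nw = 0.6 F_EXX = 288 MPa.
φR_n = 0.75 × 288 × 3500 × 10⁻³ = 756 kN.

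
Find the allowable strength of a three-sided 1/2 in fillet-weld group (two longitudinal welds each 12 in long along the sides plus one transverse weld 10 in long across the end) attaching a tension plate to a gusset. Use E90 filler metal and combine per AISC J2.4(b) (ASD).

R_n/Ω ≈ 338 kips

E90XX → F_EXX = 90 ksi.
t_e = 0.707 × 0.5 = 0.3535 in.
R_nwl = 0.6 × 90 × 0.3535 × 24 = 458.1 kips (longitudinal, 2 welds).
R_nwt = 0.6 × 90 × 0.3535 × 10 = 190.9 kips (transverse, base value).
(i) R_nwl + R_nwt = 649 kips; (ii) 0.85 R_nwl + 1.5 R_nwt = 675.8 kips.
R_n = max = 675.8 kips [governs: (ii)]; R_n/Ω = 337.9 kips.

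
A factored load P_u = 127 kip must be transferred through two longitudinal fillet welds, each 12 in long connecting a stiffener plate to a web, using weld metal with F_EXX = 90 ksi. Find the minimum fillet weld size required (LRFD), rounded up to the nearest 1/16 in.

w = 3/16 in

Total weld length L = 24 in.
Required throat t_e = P_u / (φ × 0.6 F_EXX × L) = 127 / (0.75 × 0.6 × 90 × 24) = 0.1307 in.
Required leg w = t_e / 0.707 = 0.1848 in → use 3/16 in.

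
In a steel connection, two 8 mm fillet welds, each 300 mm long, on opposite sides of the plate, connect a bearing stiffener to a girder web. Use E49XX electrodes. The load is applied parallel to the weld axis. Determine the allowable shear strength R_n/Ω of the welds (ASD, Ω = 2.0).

E49XX → F_EXX = 490 MPa.
Effective throat t_e = 0.707 × 8 = 5.656 mm.
Total length L = 600 mm; A_we = 5.656 × 600 = 3394 mm².
F_nw = 0.6 F_EXX = 0.6 × 490 = 294 MPa.
R_n = 294 × 3394 × 10⁻³ = 997.7 kN; R_n/Ω = 997.7/2.0 = 498.9 kN.

R_n/Ω ≈ 499 kN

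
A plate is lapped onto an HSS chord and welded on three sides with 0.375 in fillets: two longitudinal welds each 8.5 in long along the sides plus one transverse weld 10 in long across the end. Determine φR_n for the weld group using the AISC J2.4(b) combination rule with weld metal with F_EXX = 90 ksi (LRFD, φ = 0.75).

t_e = 0.707 × 0.375 = 0.2651 in.
R_nwl = 0.6 × 90 × 0.2651 × 17 = 243.4 kip (longitudinal, 2 welds).
R_nwt = 0.6 × 90 × 0.2651 × 10 = 143.2 kip (transverse, base value).
(i) R_nwl + R_nwt = 386.6 kip; (ii) 0.85 R_nwl + 1.5 R_nwt = 421.6 kip.
R_n = max = 421.6 kip [governs: (ii)]; φR_n = 316.2 kip.

φR_n ≈ 316 kip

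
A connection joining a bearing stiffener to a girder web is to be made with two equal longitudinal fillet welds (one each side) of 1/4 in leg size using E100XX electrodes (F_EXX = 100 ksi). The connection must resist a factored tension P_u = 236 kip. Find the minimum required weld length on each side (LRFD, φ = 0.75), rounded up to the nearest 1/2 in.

Throat t_e = 0.707 × 0.25 = 0.1767 in.
φr_n = 0.75 × 0.6 × 100 × 0.1767 = 7.954 kip/in.
L_req = P_u / φr_n = 236 / 7.954 = 29.67 in total.
Per side: 29.67 / 2 = 14.84 in.
Round up → use L = 15 in on each side.

L = 15 in on each side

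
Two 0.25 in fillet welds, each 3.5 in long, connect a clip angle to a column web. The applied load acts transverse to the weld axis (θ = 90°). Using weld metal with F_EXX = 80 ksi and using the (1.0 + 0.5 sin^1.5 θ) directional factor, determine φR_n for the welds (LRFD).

φR_n ≈ 66.8 kip

t_e = 0.707 × 0.25 = 0.1767 in; A_we = 0.1767 × 7 = 1.237 in².
Directional factor: 1.0 + 0.5 sin^1.5(90°) = 1.5.
F_nw = 0.6 × 80 × 1.5 = 72 ksi.
φR_n = 0.75 × 72 × 1.237 = 66.81 kip.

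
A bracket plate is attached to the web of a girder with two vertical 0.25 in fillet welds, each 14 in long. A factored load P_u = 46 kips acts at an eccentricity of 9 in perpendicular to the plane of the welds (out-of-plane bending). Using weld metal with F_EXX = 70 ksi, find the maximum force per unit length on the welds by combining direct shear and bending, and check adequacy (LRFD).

L_w = 2 × 14 = 28 in; section modulus (unit throat) S = 2 × L²/6 = 65.33 in².
Direct shear f_v = P/L_w = 46/28 = 1.643 kip/in.
Moment M = P × e = 46 × 9 = 414 kip·in; bending f_b = M/S = 6.337 kip/in.
f_max = √(f_v² + f_b²) = √(1.643² + 6.337²) = 6.546 kip/in.
φr_n = 0.75 × 0.6 × 70 × (0.707 × 0.25) = 5.568 kip/in → NOT adequate.

f_max ≈ 6.55 kip/in; NOT adequate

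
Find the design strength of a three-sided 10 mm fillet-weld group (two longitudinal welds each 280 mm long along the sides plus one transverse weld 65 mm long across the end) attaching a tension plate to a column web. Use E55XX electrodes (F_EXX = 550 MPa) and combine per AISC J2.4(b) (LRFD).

φR_n ≈ 1090 kN

t_e = 0.707 × 10 = 7.07 mm.
R_nwl = 0.6 × 550 × 7.07 × 560 × 10⁻³ = 1307 kN (longitudinal, 2 welds).
R_nwt = 0.6 × 550 × 7.07 × 65 × 10⁻³ = 151.7 kN (transverse, base value).
(i) R_nwl + R_nwt = 1458 kN; (ii) 0.85 R_nwl + 1.5 R_nwt = 1338 kN.
R_n = max = 1458 kN [governs: (i)]; φR_n = 1094 kN.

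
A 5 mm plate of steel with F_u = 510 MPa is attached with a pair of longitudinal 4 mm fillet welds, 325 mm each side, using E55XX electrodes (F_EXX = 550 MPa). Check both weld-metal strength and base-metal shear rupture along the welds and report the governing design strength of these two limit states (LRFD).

t_e = 0.707 × 4 = 2.828 mm; L = 650 mm.
Weld metal: φR_n = 0.75 × 0.6 × 550 × 2.828 × 650 × 10⁻³ = 455 kN.
Base metal (shear rupture): φR_n = 0.75 × 0.6 × 510 × 5 × 650 × 10⁻³ = 745.9 kN.
Governing: weld metal.

φR_n ≈ 455 kN (weld metal governs)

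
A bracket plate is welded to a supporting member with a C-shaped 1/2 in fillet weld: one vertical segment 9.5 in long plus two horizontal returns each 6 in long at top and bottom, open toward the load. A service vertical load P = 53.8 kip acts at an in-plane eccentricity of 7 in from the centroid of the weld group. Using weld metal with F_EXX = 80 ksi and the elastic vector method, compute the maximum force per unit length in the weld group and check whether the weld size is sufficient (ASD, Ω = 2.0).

Total weld length L_w = 21.5 in. Treat welds as unit-width lines.
Centroid: x̄ = 2×6×3 / 21.5 = 1.674 in from the vertical weld.
Polar moment about centroid: J = I_x + I_y = [9.5³/12 + 2×6×4.75²] + [9.5×1.674² + 2(6³/12 + 6×1.326²)] = 425.9 in³.
Direct shear f_v = P/L_w = 53.8 / 21.5 = 2.502 kip/in (vertical).
Torsion M = P·e = 53.8 × 7 = 376.6 kip·in.
Critical point at (x, y) = (4.326, 4.75) from centroid. f_tx = M·y/J = 4.2 kip/in; f_ty = M·x/J = 3.825 kip/in.
Resultant f_max = √[f_tx² + (f_v + f_ty)²] = √[4.2² + (2.502 + 3.825)²] = 7.594 kip/in.
Capacity per unit length: r_n/Ω = (1/2.0) × 0.6 × 80 × (0.707 × 0.5) = 8.484 kip/in.
7.594 ≤ 8.484 → adequate.

f_max ≈ 7.59 kip/in; adequate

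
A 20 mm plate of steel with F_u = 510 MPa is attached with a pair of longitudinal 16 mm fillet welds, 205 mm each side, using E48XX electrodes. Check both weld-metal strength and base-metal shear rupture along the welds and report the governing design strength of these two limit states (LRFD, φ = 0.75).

E48XX → F_EXX = 480 MPa.
t_e = 0.707 × 16 = 11.31 mm; L = 410 mm.
Weld metal: φR_n = 0.75 × 0.6 × 480 × 11.31 × 410 × 10⁻³ = 1002 kN.
Base metal (shear rupture): φR_n = 0.75 × 0.6 × 510 × 20 × 410 × 10⁻³ = 1882 kN.
Governing: weld metal.

φR_n ≈ 1000 kN (weld metal governs)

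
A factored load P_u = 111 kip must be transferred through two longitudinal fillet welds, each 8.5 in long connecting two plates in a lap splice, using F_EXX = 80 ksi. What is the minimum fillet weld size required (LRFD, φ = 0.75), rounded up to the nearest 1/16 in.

w = 5/16 in

Total weld length L = 17 in.
Required throat t_e = P_u / (φ × 0.6 F_EXX × L) = 111 / (0.75 × 0.6 × 80 × 17) = 0.1814 in.
Required leg w = t_e / 0.707 = 0.2565 in → use 5/16 in.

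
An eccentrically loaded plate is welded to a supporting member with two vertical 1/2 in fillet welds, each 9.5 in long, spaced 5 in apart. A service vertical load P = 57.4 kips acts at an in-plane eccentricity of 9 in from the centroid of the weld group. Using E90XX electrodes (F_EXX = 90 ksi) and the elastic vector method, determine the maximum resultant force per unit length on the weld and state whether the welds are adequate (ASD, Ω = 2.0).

f_max ≈ 12.3 kip/in; NOT adequate

Total weld length L_w = 19 in. Treat welds as unit-width lines.
Polar moment about centroid: J = 2[d³/12 + d(b/2)²] = 2[9.5³/12 + 9.5×2.5²] = 261.6 in³.
Direct shear f_v = P/L_w = 57.4 / 19 = 3.021 kip/in (vertical).
Torsion M = P·e = 57.4 × 9 = 516.6 kip·in.
Critical point at (x, y) = (2.5, 4.75) from centroid. f_tx = M·y/J = 9.379 kip/in; f_ty = M·x/J = 4.936 kip/in.
Resultant f_max = √[f_tx² + (f_v + f_ty)²] = √[9.379² + (3.021 + 4.936)²] = 12.3 kip/in.
Capacity per unit length: r_n/Ω = (1/2.0) × 0.6 × 90 × (0.707 × 0.5) = 9.544 kip/in.
12.3 > 9.544 → NOT adequate.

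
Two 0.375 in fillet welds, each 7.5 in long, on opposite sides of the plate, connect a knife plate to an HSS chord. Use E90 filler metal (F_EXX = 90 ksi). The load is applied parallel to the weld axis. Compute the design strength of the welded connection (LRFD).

Effective throat t_e = 0.707 × 0.375 = 0.2651 in.
Total length L = 15 in; A_we = 0.2651 × 15 = 3.977 in².
F_nw = 0.6 F_EXX = 0.6 × 90 = 54 ksi.
φR_n = 0.75 × 54 × 3.977 = 161.1 kip.

φR_n ≈ 161 kip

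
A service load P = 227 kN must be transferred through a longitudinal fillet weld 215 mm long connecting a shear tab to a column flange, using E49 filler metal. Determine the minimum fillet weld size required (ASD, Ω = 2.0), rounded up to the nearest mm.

w = 11 mm

E49XX → F_EXX = 490 MPa.
Total weld length L = 215 mm.
Required throat t_e = P × Ω / (0.6 F_EXX × L) = 227 × 2.0 / (0.6 × 490 × 215 × 10⁻³) = 7.182 mm.
Required leg w = t_e / 0.707 = 10.16 mm → use 11 mm.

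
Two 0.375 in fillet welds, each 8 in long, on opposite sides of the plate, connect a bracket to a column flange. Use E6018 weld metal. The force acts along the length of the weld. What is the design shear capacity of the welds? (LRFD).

φR_n ≈ 115 kips

E60XX → F_EXX = 60 ksi.
Effective throat t_e = 0.707 × 0.375 = 0.2651 in.
Total length L = 16 in; A_we = 0.2651 × 16 = 4.242 in².
F_nw = 0.6 F_EXX = 0.6 × 60 = 36 ksi.
φR_n = 0.75 × 36 × 4.242 = 114.5 kips.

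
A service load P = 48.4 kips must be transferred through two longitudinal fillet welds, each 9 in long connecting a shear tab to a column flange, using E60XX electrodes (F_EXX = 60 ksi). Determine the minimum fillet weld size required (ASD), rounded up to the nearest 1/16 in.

Total weld length L = 18 in.
Required throat t_e = P × Ω / (0.6 F_EXX × L) = 48.4 × 2.0 / (0.6 × 60 × 18) = 0.1494 in.
Required leg w = t_e / 0.707 = 0.2113 in → use 1/4 in.

w = 1/4 in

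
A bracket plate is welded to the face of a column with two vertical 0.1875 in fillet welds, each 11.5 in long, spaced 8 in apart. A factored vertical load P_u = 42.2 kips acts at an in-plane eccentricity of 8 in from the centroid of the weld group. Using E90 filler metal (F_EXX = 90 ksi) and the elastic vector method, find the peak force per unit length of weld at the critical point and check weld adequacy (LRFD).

Total weld length L_w = 23 in. Treat welds as unit-width lines.
Polar moment about centroid: J = 2[d³/12 + d(b/2)²] = 2[11.5³/12 + 11.5×4²] = 621.5 in³.
Direct shear f_v = P/L_w = 42.2 / 23 = 1.835 kip/in (vertical).
Torsion M = P·e = 42.2 × 8 = 337.6 kip·in.
Critical point at (x, y) = (4, 5.75) from centroid. f_tx = M·y/J = 3.124 kip/in; f_ty = M·x/J = 2.173 kip/in.
Resultant f_max = √[f_tx² + (f_v + f_ty)²] = √[3.124² + (1.835 + 2.173)²] = 5.081 kip/in.
Capacity per unit length: φr_n = 0.75 × 0.6 × 90 × (0.707 × 0.1875) = 5.369 kip/in.
5.081 ≤ 5.369 → adequate.

f_max ≈ 5.08 kip/in; adequate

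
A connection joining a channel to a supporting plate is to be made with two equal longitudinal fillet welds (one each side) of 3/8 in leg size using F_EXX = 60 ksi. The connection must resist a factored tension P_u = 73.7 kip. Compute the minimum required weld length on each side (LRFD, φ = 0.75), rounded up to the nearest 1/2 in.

L = 5.5 in on each side

Throat t_e = 0.707 × 0.375 = 0.2651 in.
φr_n = 0.75 × 0.6 × 60 × 0.2651 = 7.158 kip/in.
L_req = P_u / φr_n = 73.7 / 7.158 = 10.3 in total.
Per side: 10.3 / 2 = 5.148 in.
Round up → use L = 5.5 in on each side.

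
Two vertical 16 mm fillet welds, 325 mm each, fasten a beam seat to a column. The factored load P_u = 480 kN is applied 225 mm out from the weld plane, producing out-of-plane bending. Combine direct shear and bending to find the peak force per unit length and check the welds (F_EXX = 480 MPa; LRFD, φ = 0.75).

L_w = 2 × 325 = 650 mm; section modulus (unit throat) S = 2 × L²/6 = 35210 mm².
Direct shear f_v = P/L_w = 480×10³/650 = 738.5 N/mm.
Moment M = P × e = 480×10³ × 225 = 108000000 N·mm; bending f_b = M/S = 3067 N/mm.
f_max = √(f_v² + f_b²) = √(738.5² + 3067²) = 3155 N/mm.
φr_n = 0.75 × 0.6 × 480 × (0.707 × 16) = 2443 N/mm → NOT adequate.

f_max ≈ 3160 N/mm; NOT adequate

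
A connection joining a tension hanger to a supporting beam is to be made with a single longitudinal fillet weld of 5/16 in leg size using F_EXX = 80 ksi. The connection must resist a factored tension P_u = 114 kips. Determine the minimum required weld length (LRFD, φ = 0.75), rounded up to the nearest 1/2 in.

Throat t_e = 0.707 × 0.3125 = 0.2209 in.
φr_n = 0.75 × 0.6 × 80 × 0.2209 = 7.954 kips/in.
L_req = P_u / φr_n = 114 / 7.954 = 14.33 in total.
Round up → use L = 14.5 in.

L = 14.5 in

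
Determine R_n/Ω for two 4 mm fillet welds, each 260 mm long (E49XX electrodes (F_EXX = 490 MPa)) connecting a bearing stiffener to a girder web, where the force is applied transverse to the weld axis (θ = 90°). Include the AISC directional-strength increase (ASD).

t_e = 0.707 × 4 = 2.828 mm; A_we = 2.828 × 520 = 1471 mm².
Directional factor: 1.0 + 0.5 sin^1.5(90°) = 1.5.
F_nw = 0.6 × 490 × 1.5 = 441 MPa.
R_n/Ω = (441 × 1471) / 2.0 × 10⁻³ = 324.3 kN.

R_n/Ω ≈ 324 kN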